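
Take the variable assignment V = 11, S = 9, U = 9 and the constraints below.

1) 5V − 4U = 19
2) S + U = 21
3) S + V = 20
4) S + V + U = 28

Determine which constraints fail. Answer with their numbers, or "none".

No — constraints 2 and 4 are not satisfied.

1) 5V − 4U = 5(11) − 4(9) = 19  OK
2) S + U = 9 + 9 = 18, not 21  FAIL
3) S + V = 9 + 11 = 20  OK
4) S + V + U = 9 + 11 + 9 = 29, not 28  FAIL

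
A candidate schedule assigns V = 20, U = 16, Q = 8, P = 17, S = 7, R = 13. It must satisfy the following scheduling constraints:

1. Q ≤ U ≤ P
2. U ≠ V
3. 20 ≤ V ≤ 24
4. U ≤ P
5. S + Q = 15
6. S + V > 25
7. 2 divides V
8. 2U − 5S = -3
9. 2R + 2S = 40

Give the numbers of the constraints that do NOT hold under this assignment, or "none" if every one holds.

1. values 8 ≤ 16 ≤ 17 — holds.
2. U = 16, V = 20; distinct — holds.
3. V = 20 lies in [20, 24] — holds.
4. U = 16, P = 17; 16 ≤ 17 — holds.
5. S + Q = 7 + 8 = 15 — holds.
6. S + V = 7 + 20 = 27; 27 > 25 — holds.
7. 20 / 2 = 10, so 2 divides 20 — holds.
8. 2U − 5S = 2(16) − 5(7) = -3 — holds.
9. 2R + 2S = 2(13) + 2(7) = 40 — holds.

No violations.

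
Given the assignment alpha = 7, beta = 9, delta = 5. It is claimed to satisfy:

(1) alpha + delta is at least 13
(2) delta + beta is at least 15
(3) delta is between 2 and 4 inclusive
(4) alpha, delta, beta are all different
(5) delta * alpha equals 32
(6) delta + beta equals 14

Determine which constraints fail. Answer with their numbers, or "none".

(1) alpha + delta = 7 + 5 = 12; 12 < 13, bound 13 not met — fails.
(2) delta + beta = 5 + 9 = 14; 14 < 15, bound 15 not met — fails.
(3) delta = 5 is outside [2, 4] — fails.
(4) values 7, 5, 9 are pairwise distinct — holds.
(5) delta * alpha = 5 * 7 = 35, not 32 — fails.
(6) delta + beta = 5 + 9 = 14 — holds.

No — constraints 1, 2, 3, and 5 are not satisfied.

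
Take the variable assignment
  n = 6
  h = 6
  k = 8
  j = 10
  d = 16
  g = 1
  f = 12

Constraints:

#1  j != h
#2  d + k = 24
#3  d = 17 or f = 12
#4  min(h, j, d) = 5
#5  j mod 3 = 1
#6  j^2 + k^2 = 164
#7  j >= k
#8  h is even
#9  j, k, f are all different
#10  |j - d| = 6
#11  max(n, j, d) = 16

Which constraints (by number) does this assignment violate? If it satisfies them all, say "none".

No — constraint 4 is not satisfied.

#1 j = 10, h = 6; distinct  ✓
#2 d + k = 16 + 8 = 24  ✓
#3 d = 16 ≠ 17, but f = 12 = 12 (second disjunct)  ✓
#4 min(6, 10, 16) = 6, not 5  ✗
#5 10 mod 3 = 1  ✓
#6 j^2 + k^2 = 10^2 + 8^2 = 100 + 64 = 164  ✓
#7 j = 10, k = 8; 10 ≥ 8  ✓
#8 h = 6 is even  ✓
#9 values 10, 8, 12 are pairwise distinct  ✓
#10 |10 - 16| = 6  ✓
#11 max(6, 10, 16) = 16  ✓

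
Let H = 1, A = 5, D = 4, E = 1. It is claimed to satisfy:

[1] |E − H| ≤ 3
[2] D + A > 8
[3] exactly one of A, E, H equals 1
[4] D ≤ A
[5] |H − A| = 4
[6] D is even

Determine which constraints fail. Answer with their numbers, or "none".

Constraint 3 does not hold.

[1] |1 − 1| = 0; 0 ≤ 3 — holds.
[2] D + A = 4 + 5 = 9; 9 > 8 — holds.
[3] A=5, E=1, H=1; 2 of them equal 1, not exactly one — fails.
[4] D = 4, A = 5; 4 ≤ 5 — holds.
[5] |1 − 5| = 4 — holds.
[6] D = 4 is even — holds.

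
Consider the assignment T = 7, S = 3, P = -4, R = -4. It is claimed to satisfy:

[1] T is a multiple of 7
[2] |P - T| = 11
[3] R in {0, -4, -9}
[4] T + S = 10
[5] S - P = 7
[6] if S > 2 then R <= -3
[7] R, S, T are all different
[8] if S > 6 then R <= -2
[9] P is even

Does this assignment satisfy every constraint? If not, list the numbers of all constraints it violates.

[1] 7 / 7 = 1, so 7 divides 7 — OK.
[2] |-4 - 7| = 11 — OK.
[3] R = -4 is in {0, -4, -9} — OK.
[4] T + S = 7 + 3 = 10 — OK.
[5] S - P = 3 - (-4) = 7 — OK.
[6] S = 3 > 2, so we need R ≤ -3; R = -4 ≤ -3 — OK.
[7] values -4, 3, 7 are pairwise distinct — OK.
[8] S = 3, not > 6; antecedent false, conditional vacuously true — OK.
[9] P = -4 is even — OK.

Yes — all constraints hold.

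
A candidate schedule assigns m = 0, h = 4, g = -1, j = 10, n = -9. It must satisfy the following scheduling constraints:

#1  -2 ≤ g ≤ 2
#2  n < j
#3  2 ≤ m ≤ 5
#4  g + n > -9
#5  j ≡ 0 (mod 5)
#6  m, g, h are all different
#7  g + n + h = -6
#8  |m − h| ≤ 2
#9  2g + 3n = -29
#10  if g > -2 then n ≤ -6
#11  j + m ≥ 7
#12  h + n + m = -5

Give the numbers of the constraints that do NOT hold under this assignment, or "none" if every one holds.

#1 g = -1 lies in [-2, 2] — OK.
#2 n = -9, j = 10; -9 < 10 — OK.
#3 m = 0 is outside [2, 5] — violated.
#4 g + n = -1 + (-9) = -10; -10 ≤ -9, bound -9 not met — violated.
#5 10 mod 5 = 0 — OK.
#6 values 0, -1, 4 are pairwise distinct — OK.
#7 g + n + h = -1 + (-9) + 4 = -6 — OK.
#8 |0 − 4| = 4; 4 > 2, exceeds bound 2 — violated.
#9 2g + 3n = 2(-1) + 3(-9) = -29 — OK.
#10 g = -1 > -2, so we need n ≤ -6; n = -9 ≤ -6 — OK.
#11 j + m = 10 + 0 = 10; 10 ≥ 7 — OK.
#12 h + n + m = 4 + (-9) + 0 = -5 — OK.

No — constraints 3, 4, 8 are not satisfied.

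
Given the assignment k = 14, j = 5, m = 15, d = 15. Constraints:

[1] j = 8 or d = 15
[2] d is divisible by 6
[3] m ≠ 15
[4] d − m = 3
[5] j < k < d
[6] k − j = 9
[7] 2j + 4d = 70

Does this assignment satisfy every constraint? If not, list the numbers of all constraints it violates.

[1] j = 5 ≠ 8, but d = 15 = 15 (second disjunct) — OK.
[2] 15 = 6×2 + 3, so 6 does not divide 15 — violated.
[3] m = 15, but 15 is required to differ — violated.
[4] d − m = 15 − 15 = 0, not 3 — violated.
[5] values 5 < 14 < 15 — OK.
[6] k − j = 14 − 5 = 9 — OK.
[7] 2j + 4d = 2(5) + 4(15) = 70 — OK.

The assignment fails constraints 2, 3, and 4.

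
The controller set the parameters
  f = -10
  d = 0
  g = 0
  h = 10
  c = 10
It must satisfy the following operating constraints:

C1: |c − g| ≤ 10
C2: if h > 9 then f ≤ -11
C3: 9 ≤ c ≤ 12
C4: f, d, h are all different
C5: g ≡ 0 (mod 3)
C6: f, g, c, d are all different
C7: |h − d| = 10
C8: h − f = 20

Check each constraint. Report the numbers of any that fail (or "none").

No — constraints 2 and 6 are not satisfied.

C1: |10 − 0| = 10; 10 ≤ 10 — holds.
C2: h = 10 > 9, so we need f ≤ -11; but f = -10 > -11 — fails.
C3: c = 10 lies in [9, 12] — holds.
C4: values -10, 0, 10 are pairwise distinct — holds.
C5: 0 mod 3 = 0 — holds.
C6: g = d = 0, not all different — fails.
C7: |10 − 0| = 10 — holds.
C8: h − f = 10 − (-10) = 20 — holds.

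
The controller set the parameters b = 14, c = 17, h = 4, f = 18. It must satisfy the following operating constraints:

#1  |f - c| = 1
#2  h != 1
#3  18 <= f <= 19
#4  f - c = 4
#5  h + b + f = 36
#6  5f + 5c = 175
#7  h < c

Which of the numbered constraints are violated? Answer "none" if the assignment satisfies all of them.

#1 |18 - 17| = 1  holds
#2 h = 4, and 4 ≠ 1  holds
#3 f = 18 lies in [18, 19]  holds
#4 f - c = 18 - 17 = 1, not 4  fails
#5 h + b + f = 4 + 14 + 18 = 36  holds
#6 5f + 5c = 5(18) + 5(17) = 175  holds
#7 h = 4, c = 17; 4 < 17  holds

No — constraint 4 is not satisfied.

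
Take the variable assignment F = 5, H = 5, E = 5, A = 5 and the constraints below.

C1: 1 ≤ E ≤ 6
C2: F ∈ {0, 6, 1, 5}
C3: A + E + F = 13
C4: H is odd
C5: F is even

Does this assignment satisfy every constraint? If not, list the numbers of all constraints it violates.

Constraints 3 and 5 are violated.

C1: E = 5 lies in [1, 6]  yes
C2: F = 5 is in {0, 6, 1, 5}  yes
C3: A + E + F = 5 + 5 + 5 = 15, not 13  no
C4: H = 5 is odd  yes
C5: F = 5 is odd  no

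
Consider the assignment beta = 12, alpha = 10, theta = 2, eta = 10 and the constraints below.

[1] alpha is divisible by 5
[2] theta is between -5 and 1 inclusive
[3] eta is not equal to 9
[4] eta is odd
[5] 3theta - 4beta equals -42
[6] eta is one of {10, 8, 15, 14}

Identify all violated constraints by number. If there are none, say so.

Constraints 2, 4 are violated.

[1] 10 / 5 = 2, so 5 divides 10  holds
[2] theta = 2 is outside [-5, 1]  fails
[3] eta = 10, and 10 ≠ 9  holds
[4] eta = 10 is even  fails
[5] 3theta - 4beta = 3(2) - 4(12) = -42  holds
[6] eta = 10 is in {10, 8, 15, 14}  holds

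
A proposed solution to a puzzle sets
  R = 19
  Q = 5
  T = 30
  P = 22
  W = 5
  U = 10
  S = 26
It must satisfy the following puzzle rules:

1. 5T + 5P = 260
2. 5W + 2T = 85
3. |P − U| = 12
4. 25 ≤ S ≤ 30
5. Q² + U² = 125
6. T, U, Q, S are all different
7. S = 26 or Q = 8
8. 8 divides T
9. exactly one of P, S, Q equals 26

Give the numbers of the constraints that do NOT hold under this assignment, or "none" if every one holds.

Constraint 8 does not hold.

1. 5T + 5P = 5(30) + 5(22) = 260 — OK.
2. 5W + 2T = 5(5) + 2(30) = 85 — OK.
3. |22 − 10| = 12 — OK.
4. S = 26 lies in [25, 30] — OK.
5. Q² + U² = 5² + 10² = 25 + 100 = 125 — OK.
6. values 30, 10, 5, 26 are pairwise distinct — OK.
7. S = 26 = 26 (first disjunct) — OK.
8. 30 = 8×3 + 6, so 8 does not divide 30 — violated.
9. P=22, S=26, Q=5; 1 of them equals 26 — OK.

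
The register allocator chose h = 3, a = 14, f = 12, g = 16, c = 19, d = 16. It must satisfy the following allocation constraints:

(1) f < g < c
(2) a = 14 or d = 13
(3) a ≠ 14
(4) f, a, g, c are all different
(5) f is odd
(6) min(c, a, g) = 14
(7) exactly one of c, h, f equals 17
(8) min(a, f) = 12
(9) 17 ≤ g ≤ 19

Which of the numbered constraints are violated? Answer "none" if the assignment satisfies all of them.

(1) values 12 < 16 < 19  true
(2) a = 14 = 14 (first disjunct)  true
(3) a = 14, but 14 is required to differ  false
(4) values 12, 14, 16, 19 are pairwise distinct  true
(5) f = 12 is even  false
(6) min(19, 14, 16) = 14  true
(7) c=19, h=3, f=12; 0 of them equal 17, not exactly one  false
(8) min(14, 12) = 12  true
(9) g = 16 is outside [17, 19]  false

Violated: 3, 5, 7, and 9.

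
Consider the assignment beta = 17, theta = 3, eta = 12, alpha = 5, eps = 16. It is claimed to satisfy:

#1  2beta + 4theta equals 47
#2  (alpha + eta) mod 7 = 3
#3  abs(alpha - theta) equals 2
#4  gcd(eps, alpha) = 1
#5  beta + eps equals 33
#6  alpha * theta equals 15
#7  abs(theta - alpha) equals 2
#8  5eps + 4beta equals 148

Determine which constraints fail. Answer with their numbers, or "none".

#1 2beta + 4theta = 2(17) + 4(3) = 46, not 47  ✘
#2 alpha + eta = 17; 17 mod 7 = 3  ✔
#3 abs(5 - 3) = 2  ✔
#4 gcd(16, 5) = 1  ✔
#5 beta + eps = 17 + 16 = 33  ✔
#6 alpha * theta = 5 * 3 = 15  ✔
#7 abs(3 - 5) = 2  ✔
#8 5eps + 4beta = 5(16) + 4(17) = 148  ✔

Constraint 1 does not hold.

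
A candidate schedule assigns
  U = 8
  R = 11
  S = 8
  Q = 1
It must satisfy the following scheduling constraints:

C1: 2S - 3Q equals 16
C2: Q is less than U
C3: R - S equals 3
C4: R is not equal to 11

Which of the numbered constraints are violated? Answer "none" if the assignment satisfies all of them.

Violated: 1 and 4.

C1: 2S - 3Q = 2(8) - 3(1) = 13, not 16  no
C2: Q = 1, U = 8; 1 < 8  yes
C3: R - S = 11 - 8 = 3  yes
C4: R = 11, but 11 is required to differ  no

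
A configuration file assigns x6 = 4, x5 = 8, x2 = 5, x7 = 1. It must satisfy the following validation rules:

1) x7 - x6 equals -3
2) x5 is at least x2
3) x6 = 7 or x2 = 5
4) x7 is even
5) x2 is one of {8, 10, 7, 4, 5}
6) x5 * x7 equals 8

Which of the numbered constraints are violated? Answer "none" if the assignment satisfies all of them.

1) x7 - x6 = 1 - 4 = -3  true
2) x5 = 8, x2 = 5; 8 ≥ 5  true
3) x6 = 4 ≠ 7, but x2 = 5 = 5 (second disjunct)  true
4) x7 = 1 is odd  false
5) x2 = 5 is in {8, 10, 7, 4, 5}  true
6) x5 * x7 = 8 * 1 = 8  true

Constraint 4 does not hold.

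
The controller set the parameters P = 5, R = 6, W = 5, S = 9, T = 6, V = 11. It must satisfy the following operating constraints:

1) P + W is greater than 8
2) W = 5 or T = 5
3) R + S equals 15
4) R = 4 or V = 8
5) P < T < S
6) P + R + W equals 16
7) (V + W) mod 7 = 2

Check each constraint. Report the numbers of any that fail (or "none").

1) P + W = 5 + 5 = 10; 10 > 8  ✓
2) W = 5 = 5 (first disjunct)  ✓
3) R + S = 6 + 9 = 15  ✓
4) R = 6 ≠ 4 and V = 11 ≠ 8; both disjuncts false  ✗
5) values 5 < 6 < 9  ✓
6) P + R + W = 5 + 6 + 5 = 16  ✓
7) V + W = 16; 16 mod 7 = 2  ✓

No — constraint 4 is not satisfied.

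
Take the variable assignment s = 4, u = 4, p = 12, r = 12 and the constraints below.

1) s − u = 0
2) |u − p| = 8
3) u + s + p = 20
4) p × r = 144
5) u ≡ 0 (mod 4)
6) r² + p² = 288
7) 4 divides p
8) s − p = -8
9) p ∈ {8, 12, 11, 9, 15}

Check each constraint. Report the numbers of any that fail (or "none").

All constraints are satisfied.

1) s − u = 4 − 4 = 0 — holds.
2) |4 − 12| = 8 — holds.
3) u + s + p = 4 + 4 + 12 = 20 — holds.
4) p × r = 12 × 12 = 144 — holds.
5) 4 mod 4 = 0 — holds.
6) r² + p² = 12² + 12² = 144 + 144 = 288 — holds.
7) 12 / 4 = 3, so 4 divides 12 — holds.
8) s − p = 4 − 12 = -8 — holds.
9) p = 12 is in {8, 12, 11, 9, 15} — holds.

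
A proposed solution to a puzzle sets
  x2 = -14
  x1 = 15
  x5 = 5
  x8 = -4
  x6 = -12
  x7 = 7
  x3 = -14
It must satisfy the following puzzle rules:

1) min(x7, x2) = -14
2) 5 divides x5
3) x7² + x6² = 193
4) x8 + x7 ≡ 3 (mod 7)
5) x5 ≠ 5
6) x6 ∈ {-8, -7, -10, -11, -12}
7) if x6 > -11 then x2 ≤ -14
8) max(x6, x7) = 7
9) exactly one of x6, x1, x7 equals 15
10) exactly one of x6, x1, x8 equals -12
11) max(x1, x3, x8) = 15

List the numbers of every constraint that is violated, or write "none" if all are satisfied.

1) min(7, -14) = -14  ✓
2) 5 / 5 = 1, so 5 divides 5  ✓
3) x7² + x6² = 7² + (-12)² = 49 + 144 = 193  ✓
4) x8 + x7 = 3; 3 mod 7 = 3  ✓
5) x5 = 5, but 5 is required to differ  ✗
6) x6 = -12 is in {-8, -7, -10, -11, -12}  ✓
7) x6 = -12, not > -11; antecedent false, conditional vacuously true  ✓
8) max(-12, 7) = 7  ✓
9) x6=-12, x1=15, x7=7; 1 of them equals 15  ✓
10) x6=-12, x1=15, x8=-4; 1 of them equals -12  ✓
11) max(15, -14, -4) = 15  ✓

The assignment fails constraint 5.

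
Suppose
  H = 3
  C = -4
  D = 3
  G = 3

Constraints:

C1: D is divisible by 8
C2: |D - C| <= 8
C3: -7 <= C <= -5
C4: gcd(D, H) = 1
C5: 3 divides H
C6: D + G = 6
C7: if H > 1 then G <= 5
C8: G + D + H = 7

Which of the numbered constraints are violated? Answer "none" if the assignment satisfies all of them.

C1: 3 = 8*0 + 3, so 8 does not divide 3 — does not hold.
C2: |3 - (-4)| = 7; 7 ≤ 8 — holds.
C3: C = -4 is outside [-7, -5] — does not hold.
C4: gcd(3, 3) = 3, not 1 — does not hold.
C5: 3 / 3 = 1, so 3 divides 3 — holds.
C6: D + G = 3 + 3 = 6 — holds.
C7: H = 3 > 1, so we need G ≤ 5; G = 3 ≤ 5 — holds.
C8: G + D + H = 3 + 3 + 3 = 9, not 7 — does not hold.

Constraints 1, 3, 4, and 8 are violated.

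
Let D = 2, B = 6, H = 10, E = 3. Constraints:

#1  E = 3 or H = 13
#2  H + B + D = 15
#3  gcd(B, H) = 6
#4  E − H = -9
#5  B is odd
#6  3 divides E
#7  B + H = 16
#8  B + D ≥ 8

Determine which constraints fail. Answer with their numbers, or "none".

#1 E = 3 = 3 (first disjunct) — holds.
#2 H + B + D = 10 + 6 + 2 = 18, not 15 — does not hold.
#3 gcd(6, 10) = 2, not 6 — does not hold.
#4 E − H = 3 − 10 = -7, not -9 — does not hold.
#5 B = 6 is even — does not hold.
#6 3 / 3 = 1, so 3 divides 3 — holds.
#7 B + H = 6 + 10 = 16 — holds.
#8 B + D = 6 + 2 = 8; 8 ≥ 8 — holds.

No — constraints 2, 3, 4, 5 are not satisfied.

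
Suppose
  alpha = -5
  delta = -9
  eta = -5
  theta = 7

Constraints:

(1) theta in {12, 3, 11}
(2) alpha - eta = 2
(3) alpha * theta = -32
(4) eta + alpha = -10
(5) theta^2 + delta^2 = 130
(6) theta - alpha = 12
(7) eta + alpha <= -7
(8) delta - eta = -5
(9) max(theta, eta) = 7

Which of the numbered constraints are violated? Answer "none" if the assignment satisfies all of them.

No — constraints 1, 2, 3, and 8 are not satisfied.

(1) theta = 7 is not in {12, 3, 11}  FAIL
(2) alpha - eta = -5 - (-5) = 0, not 2  FAIL
(3) alpha * theta = -5 * 7 = -35, not -32  FAIL
(4) eta + alpha = -5 + (-5) = -10  OK
(5) theta^2 + delta^2 = 7^2 + (-9)^2 = 49 + 81 = 130  OK
(6) theta - alpha = 7 - (-5) = 12  OK
(7) eta + alpha = -5 + (-5) = -10; -10 ≤ -7  OK
(8) delta - eta = -9 - (-5) = -4, not -5  FAIL
(9) max(7, -5) = 7  OK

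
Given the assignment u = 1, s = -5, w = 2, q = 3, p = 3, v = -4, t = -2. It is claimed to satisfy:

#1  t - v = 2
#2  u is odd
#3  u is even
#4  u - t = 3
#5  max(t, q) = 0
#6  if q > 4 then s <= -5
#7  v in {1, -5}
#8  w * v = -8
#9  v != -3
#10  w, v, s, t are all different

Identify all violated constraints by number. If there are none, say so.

#1 t - v = -2 - (-4) = 2  holds
#2 u = 1 is odd  holds
#3 u = 1 is odd  fails
#4 u - t = 1 - (-2) = 3  holds
#5 max(-2, 3) = 3, not 0  fails
#6 q = 3, not > 4; antecedent false, conditional vacuously true  holds
#7 v = -4 is not in {1, -5}  fails
#8 w * v = 2 * (-4) = -8  holds
#9 v = -4, and -4 ≠ -3  holds
#10 values 2, -4, -5, -2 are pairwise distinct  holds

No — constraints 3, 5, 7 are not satisfied.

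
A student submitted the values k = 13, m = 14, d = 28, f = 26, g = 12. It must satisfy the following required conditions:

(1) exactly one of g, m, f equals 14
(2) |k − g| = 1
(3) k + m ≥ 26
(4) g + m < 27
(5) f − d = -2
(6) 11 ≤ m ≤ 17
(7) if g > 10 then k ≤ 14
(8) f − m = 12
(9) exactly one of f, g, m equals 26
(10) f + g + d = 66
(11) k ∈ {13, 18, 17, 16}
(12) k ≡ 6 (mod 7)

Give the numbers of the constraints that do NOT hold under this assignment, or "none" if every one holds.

All constraints are satisfied.

(1) g=12, m=14, f=26; 1 of them equals 14  ✓
(2) |13 − 12| = 1  ✓
(3) k + m = 13 + 14 = 27; 27 ≥ 26  ✓
(4) g + m = 12 + 14 = 26; 26 < 27  ✓
(5) f − d = 26 − 28 = -2  ✓
(6) m = 14 lies in [11, 17]  ✓
(7) g = 12 > 10, so we need k ≤ 14; k = 13 ≤ 14  ✓
(8) f − m = 26 − 14 = 12  ✓
(9) f=26, g=12, m=14; 1 of them equals 26  ✓
(10) f + g + d = 26 + 12 + 28 = 66  ✓
(11) k = 13 is in {13, 18, 17, 16}  ✓
(12) 13 mod 7 = 6  ✓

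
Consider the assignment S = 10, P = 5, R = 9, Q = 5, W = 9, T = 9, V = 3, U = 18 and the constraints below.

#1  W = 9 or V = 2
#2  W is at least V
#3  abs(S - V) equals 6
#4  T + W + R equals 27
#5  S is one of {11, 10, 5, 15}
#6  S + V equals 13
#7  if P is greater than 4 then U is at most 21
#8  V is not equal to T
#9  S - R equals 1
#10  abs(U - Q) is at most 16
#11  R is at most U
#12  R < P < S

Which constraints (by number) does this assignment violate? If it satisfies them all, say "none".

Constraints 3 and 12 are violated.

#1 W = 9 = 9 (first disjunct) — OK.
#2 W = 9, V = 3; 9 ≥ 3 — OK.
#3 abs(10 - 3) = 7, not 6 — violated.
#4 T + W + R = 9 + 9 + 9 = 27 — OK.
#5 S = 10 is in {11, 10, 5, 15} — OK.
#6 S + V = 10 + 3 = 13 — OK.
#7 P = 5 > 4, so we need U ≤ 21; U = 18 ≤ 21 — OK.
#8 V = 3, T = 9; distinct — OK.
#9 S - R = 10 - 9 = 1 — OK.
#10 abs(18 - 5) = 13; 13 ≤ 16 — OK.
#11 R = 9, U = 18; 9 ≤ 18 — OK.
#12 values 9, 5, 10; R = 9 is not < P = 5 — violated.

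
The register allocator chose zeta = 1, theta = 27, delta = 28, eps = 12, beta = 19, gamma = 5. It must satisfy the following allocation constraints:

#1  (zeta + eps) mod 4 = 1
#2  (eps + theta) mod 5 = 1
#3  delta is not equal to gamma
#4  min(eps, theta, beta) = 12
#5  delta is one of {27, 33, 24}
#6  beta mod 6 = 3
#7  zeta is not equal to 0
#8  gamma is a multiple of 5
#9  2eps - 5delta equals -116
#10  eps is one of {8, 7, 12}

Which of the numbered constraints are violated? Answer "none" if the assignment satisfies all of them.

#1 zeta + eps = 13; 13 mod 4 = 1  yes
#2 eps + theta = 39; 39 mod 5 = 4, not 1  no
#3 delta = 28, gamma = 5; distinct  yes
#4 min(12, 27, 19) = 12  yes
#5 delta = 28 is not in {27, 33, 24}  no
#6 19 mod 6 = 1, not 3  no
#7 zeta = 1, and 1 ≠ 0  yes
#8 5 / 5 = 1, so 5 divides 5  yes
#9 2eps - 5delta = 2(12) - 5(28) = -116  yes
#10 eps = 12 is in {8, 7, 12}  yes

The assignment fails constraints 2, 5, 6.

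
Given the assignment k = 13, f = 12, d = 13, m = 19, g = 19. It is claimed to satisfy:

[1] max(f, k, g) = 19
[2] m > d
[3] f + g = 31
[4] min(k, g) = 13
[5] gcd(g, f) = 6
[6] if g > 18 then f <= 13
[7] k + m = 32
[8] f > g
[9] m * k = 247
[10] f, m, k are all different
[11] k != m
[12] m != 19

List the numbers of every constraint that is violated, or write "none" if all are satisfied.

[1] max(12, 13, 19) = 19 — holds.
[2] m = 19, d = 13; 19 > 13 — holds.
[3] f + g = 12 + 19 = 31 — holds.
[4] min(13, 19) = 13 — holds.
[5] gcd(19, 12) = 1, not 6 — fails.
[6] g = 19 > 18, so we need f ≤ 13; f = 12 ≤ 13 — holds.
[7] k + m = 13 + 19 = 32 — holds.
[8] f = 12, g = 19; 12 ≤ 19 (want >) — fails.
[9] m * k = 19 * 13 = 247 — holds.
[10] values 12, 19, 13 are pairwise distinct — holds.
[11] k = 13, m = 19; distinct — holds.
[12] m = 19, but 19 is required to differ — fails.

The assignment fails constraints 5, 8, and 12.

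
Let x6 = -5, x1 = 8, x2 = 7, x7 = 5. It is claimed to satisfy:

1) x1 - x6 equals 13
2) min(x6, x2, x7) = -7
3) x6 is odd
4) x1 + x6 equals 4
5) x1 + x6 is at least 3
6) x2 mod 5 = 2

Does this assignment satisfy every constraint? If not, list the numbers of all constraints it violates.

Constraints 2, 4 are violated.

1) x1 - x6 = 8 - (-5) = 13 — OK.
2) min(-5, 7, 5) = -5, not -7 — violated.
3) x6 = -5 is odd — OK.
4) x1 + x6 = 8 + (-5) = 3, not 4 — violated.
5) x1 + x6 = 8 + (-5) = 3; 3 ≥ 3 — OK.
6) 7 mod 5 = 2 — OK.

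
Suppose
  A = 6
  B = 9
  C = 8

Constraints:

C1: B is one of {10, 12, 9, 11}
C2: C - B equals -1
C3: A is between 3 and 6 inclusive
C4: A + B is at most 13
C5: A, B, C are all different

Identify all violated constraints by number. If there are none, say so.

C1: B = 9 is in {10, 12, 9, 11}  ✔
C2: C - B = 8 - 9 = -1  ✔
C3: A = 6 lies in [3, 6]  ✔
C4: A + B = 6 + 9 = 15; 15 > 13, bound 13 not met  ✘
C5: values 6, 9, 8 are pairwise distinct  ✔

No — constraint 4 is not satisfied.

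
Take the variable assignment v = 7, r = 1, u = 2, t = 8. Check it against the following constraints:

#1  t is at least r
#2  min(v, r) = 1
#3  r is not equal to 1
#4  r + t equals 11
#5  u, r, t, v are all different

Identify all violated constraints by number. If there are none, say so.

#1 t = 8, r = 1; 8 ≥ 1 — holds.
#2 min(7, 1) = 1 — holds.
#3 r = 1, but 1 is required to differ — does not hold.
#4 r + t = 1 + 8 = 9, not 11 — does not hold.
#5 values 2, 1, 8, 7 are pairwise distinct — holds.

No — constraints 3 and 4 are not satisfied.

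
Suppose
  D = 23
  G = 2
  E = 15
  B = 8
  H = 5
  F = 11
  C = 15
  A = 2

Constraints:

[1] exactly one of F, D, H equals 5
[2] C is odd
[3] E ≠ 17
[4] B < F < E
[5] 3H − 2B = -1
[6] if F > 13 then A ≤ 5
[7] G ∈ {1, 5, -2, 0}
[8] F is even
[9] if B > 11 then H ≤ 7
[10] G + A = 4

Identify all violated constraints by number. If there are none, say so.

[1] F=11, D=23, H=5; 1 of them equals 5 — holds.
[2] C = 15 is odd — holds.
[3] E = 15, and 15 ≠ 17 — holds.
[4] values 8 < 11 < 15 — holds.
[5] 3H − 2B = 3(5) − 2(8) = -1 — holds.
[6] F = 11, not > 13; antecedent false, conditional vacuously true — holds.
[7] G = 2 is not in {1, 5, -2, 0} — does not hold.
[8] F = 11 is odd — does not hold.
[9] B = 8, not > 11; antecedent false, conditional vacuously true — holds.
[10] G + A = 2 + 2 = 4 — holds.

Violated: 7, 8.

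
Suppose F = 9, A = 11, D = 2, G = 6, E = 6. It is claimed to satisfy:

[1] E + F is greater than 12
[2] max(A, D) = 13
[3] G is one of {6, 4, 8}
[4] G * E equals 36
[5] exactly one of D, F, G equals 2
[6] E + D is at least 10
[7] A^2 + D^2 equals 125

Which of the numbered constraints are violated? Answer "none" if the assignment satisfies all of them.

The assignment fails constraints 2 and 6.

[1] E + F = 6 + 9 = 15; 15 > 12 — satisfied.
[2] max(11, 2) = 11, not 13 — violated.
[3] G = 6 is in {6, 4, 8} — satisfied.
[4] G * E = 6 * 6 = 36 — satisfied.
[5] D=2, F=9, G=6; 1 of them equals 2 — satisfied.
[6] E + D = 6 + 2 = 8; 8 < 10, bound 10 not met — violated.
[7] A^2 + D^2 = 11^2 + 2^2 = 121 + 4 = 125 — satisfied.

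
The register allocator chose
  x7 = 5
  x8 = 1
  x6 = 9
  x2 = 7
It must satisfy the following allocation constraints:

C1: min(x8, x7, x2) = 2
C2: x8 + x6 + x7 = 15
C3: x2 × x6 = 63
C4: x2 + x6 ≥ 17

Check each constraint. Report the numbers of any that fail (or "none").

C1: min(1, 5, 7) = 1, not 2  false
C2: x8 + x6 + x7 = 1 + 9 + 5 = 15  true
C3: x2 × x6 = 7 × 9 = 63  true
C4: x2 + x6 = 7 + 9 = 16; 16 < 17, bound 17 not met  false

Constraints 1, 4 are violated.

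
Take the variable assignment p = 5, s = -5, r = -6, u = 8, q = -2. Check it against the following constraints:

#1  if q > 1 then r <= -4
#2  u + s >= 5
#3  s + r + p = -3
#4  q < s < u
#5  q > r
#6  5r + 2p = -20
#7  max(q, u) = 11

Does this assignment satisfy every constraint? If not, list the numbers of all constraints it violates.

#1 q = -2, not > 1; antecedent false, conditional vacuously true — satisfied.
#2 u + s = 8 + (-5) = 3; 3 < 5, bound 5 not met — violated.
#3 s + r + p = -5 + (-6) + 5 = -6, not -3 — violated.
#4 values -2, -5, 8; q = -2 is not < s = -5 — violated.
#5 q = -2, r = -6; -2 > -6 — satisfied.
#6 5r + 2p = 5(-6) + 2(5) = -20 — satisfied.
#7 max(-2, 8) = 8, not 11 — violated.

Violated: 2, 3, 4, and 7.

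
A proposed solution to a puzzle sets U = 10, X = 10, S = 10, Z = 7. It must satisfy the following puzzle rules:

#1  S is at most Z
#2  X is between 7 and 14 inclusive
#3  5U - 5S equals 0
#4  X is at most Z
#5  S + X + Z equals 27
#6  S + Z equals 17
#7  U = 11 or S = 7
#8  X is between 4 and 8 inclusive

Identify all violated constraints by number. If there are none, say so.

#1 S = 10, Z = 7; 10 > 7 (want ≤) — violated.
#2 X = 10 lies in [7, 14] — OK.
#3 5U - 5S = 5(10) - 5(10) = 0 — OK.
#4 X = 10, Z = 7; 10 > 7 (want ≤) — violated.
#5 S + X + Z = 10 + 10 + 7 = 27 — OK.
#6 S + Z = 10 + 7 = 17 — OK.
#7 U = 10 ≠ 11 and S = 10 ≠ 7; both disjuncts false — violated.
#8 X = 10 is outside [4, 8] — violated.

No — constraints 1, 4, 7, 8 are not satisfied.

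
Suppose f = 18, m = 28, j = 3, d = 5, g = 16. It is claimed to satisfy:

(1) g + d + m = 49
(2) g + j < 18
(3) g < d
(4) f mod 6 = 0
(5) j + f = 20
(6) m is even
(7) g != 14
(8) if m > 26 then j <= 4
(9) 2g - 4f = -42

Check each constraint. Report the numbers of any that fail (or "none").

Constraints 2, 3, 5, and 9 are violated.

(1) g + d + m = 16 + 5 + 28 = 49  holds
(2) g + j = 16 + 3 = 19; 19 ≥ 18, bound 18 not met  fails
(3) g = 16, d = 5; 16 ≥ 5 (want <)  fails
(4) 18 mod 6 = 0  holds
(5) j + f = 3 + 18 = 21, not 20  fails
(6) m = 28 is even  holds
(7) g = 16, and 16 ≠ 14  holds
(8) m = 28 > 26, so we need j ≤ 4; j = 3 ≤ 4  holds
(9) 2g - 4f = 2(16) - 4(18) = -40, not -42  fails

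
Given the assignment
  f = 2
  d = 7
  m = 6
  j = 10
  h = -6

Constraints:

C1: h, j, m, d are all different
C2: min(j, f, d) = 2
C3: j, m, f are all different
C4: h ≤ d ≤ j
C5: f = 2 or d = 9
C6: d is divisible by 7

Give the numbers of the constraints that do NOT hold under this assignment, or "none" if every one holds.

C1: values -6, 10, 6, 7 are pairwise distinct — holds.
C2: min(10, 2, 7) = 2 — holds.
C3: values 10, 6, 2 are pairwise distinct — holds.
C4: values -6 ≤ 7 ≤ 10 — holds.
C5: f = 2 = 2 (first disjunct) — holds.
C6: 7 / 7 = 1, so 7 divides 7 — holds.

All constraints are satisfied.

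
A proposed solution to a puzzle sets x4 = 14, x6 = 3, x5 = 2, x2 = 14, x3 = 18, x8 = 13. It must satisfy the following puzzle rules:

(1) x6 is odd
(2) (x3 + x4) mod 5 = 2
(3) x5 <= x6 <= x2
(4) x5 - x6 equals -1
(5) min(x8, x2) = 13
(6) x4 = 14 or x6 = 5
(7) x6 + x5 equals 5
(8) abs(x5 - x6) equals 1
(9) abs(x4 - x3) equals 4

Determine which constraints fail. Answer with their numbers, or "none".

The assignment satisfies every constraint.

(1) x6 = 3 is odd — holds.
(2) x3 + x4 = 32; 32 mod 5 = 2 — holds.
(3) values 2 <= 3 <= 14 — holds.
(4) x5 - x6 = 2 - 3 = -1 — holds.
(5) min(13, 14) = 13 — holds.
(6) x4 = 14 = 14 (first disjunct) — holds.
(7) x6 + x5 = 3 + 2 = 5 — holds.
(8) abs(2 - 3) = 1 — holds.
(9) abs(14 - 18) = 4 — holds.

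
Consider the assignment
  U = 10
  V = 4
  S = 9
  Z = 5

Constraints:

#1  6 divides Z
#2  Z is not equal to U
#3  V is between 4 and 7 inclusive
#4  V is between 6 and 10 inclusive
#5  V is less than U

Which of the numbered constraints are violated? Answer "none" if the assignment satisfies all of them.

Constraints 1 and 4 do not hold.

#1 5 = 6*0 + 5, so 6 does not divide 5  ✘
#2 Z = 5, U = 10; distinct  ✔
#3 V = 4 lies in [4, 7]  ✔
#4 V = 4 is outside [6, 10]  ✘
#5 V = 4, U = 10; 4 < 10  ✔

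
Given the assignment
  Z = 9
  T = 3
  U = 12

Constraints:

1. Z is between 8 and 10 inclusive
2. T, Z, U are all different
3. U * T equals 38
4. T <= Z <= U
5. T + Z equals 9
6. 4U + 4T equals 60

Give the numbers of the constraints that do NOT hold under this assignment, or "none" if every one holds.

Constraints 3 and 5 do not hold.

1. Z = 9 lies in [8, 10] — holds.
2. values 3, 9, 12 are pairwise distinct — holds.
3. U * T = 12 * 3 = 36, not 38 — does not hold.
4. values 3 <= 9 <= 12 — holds.
5. T + Z = 3 + 9 = 12, not 9 — does not hold.
6. 4U + 4T = 4(12) + 4(3) = 60 — holds.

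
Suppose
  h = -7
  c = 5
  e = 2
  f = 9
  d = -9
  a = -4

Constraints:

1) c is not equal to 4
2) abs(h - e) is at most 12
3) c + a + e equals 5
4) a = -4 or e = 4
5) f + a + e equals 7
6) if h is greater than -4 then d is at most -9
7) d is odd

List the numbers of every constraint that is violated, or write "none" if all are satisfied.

The assignment fails constraint 3.

1) c = 5, and 5 ≠ 4  ✓
2) abs(-7 - 2) = 9; 9 ≤ 12  ✓
3) c + a + e = 5 + (-4) + 2 = 3, not 5  ✗
4) a = -4 = -4 (first disjunct)  ✓
5) f + a + e = 9 + (-4) + 2 = 7  ✓
6) h = -7, not > -4; antecedent false, conditional vacuously true  ✓
7) d = -9 is odd  ✓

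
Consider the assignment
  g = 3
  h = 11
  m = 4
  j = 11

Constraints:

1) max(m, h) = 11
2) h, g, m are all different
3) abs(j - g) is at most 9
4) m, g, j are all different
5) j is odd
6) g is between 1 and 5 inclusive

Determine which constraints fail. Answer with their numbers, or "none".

None — every constraint holds.

1) max(4, 11) = 11 — satisfied.
2) values 11, 3, 4 are pairwise distinct — satisfied.
3) abs(11 - 3) = 8; 8 ≤ 9 — satisfied.
4) values 4, 3, 11 are pairwise distinct — satisfied.
5) j = 11 is odd — satisfied.
6) g = 3 lies in [1, 5] — satisfied.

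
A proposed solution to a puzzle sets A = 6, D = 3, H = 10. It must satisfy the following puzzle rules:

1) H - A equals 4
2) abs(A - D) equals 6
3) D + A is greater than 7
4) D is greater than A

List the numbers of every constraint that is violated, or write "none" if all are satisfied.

Constraints 2 and 4 do not hold.

1) H - A = 10 - 6 = 4 — satisfied.
2) abs(6 - 3) = 3, not 6 — violated.
3) D + A = 3 + 6 = 9; 9 > 7 — satisfied.
4) D = 3, A = 6; 3 ≤ 6 (want >) — violated.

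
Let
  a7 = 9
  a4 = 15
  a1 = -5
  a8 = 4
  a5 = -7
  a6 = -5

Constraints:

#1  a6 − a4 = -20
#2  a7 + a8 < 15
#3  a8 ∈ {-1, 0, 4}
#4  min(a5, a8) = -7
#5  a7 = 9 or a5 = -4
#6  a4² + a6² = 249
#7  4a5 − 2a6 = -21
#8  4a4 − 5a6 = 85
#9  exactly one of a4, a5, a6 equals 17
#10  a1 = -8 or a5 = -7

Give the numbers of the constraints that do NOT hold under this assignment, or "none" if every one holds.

#1 a6 − a4 = -5 − 15 = -20 — holds.
#2 a7 + a8 = 9 + 4 = 13; 13 < 15 — holds.
#3 a8 = 4 is in {-1, 0, 4} — holds.
#4 min(-7, 4) = -7 — holds.
#5 a7 = 9 = 9 (first disjunct) — holds.
#6 a4² + a6² = 15² + (-5)² = 225 + 25 = 250, not 249 — fails.
#7 4a5 − 2a6 = 4(-7) − 2(-5) = -18, not -21 — fails.
#8 4a4 − 5a6 = 4(15) − 5(-5) = 85 — holds.
#9 a4=15, a5=-7, a6=-5; 0 of them equal 17, not exactly one — fails.
#10 a1 = -5 ≠ -8, but a5 = -7 = -7 (second disjunct) — holds.

Constraints 6, 7, and 9 do not hold.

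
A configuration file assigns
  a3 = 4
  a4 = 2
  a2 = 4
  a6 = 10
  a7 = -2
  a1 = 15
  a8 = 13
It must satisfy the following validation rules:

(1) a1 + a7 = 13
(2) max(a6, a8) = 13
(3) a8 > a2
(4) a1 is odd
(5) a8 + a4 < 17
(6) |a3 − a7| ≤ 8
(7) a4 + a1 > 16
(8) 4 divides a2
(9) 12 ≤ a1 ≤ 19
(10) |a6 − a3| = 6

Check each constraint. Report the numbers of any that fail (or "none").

(1) a1 + a7 = 15 + (-2) = 13  true
(2) max(10, 13) = 13  true
(3) a8 = 13, a2 = 4; 13 > 4  true
(4) a1 = 15 is odd  true
(5) a8 + a4 = 13 + 2 = 15; 15 < 17  true
(6) |4 − (-2)| = 6; 6 ≤ 8  true
(7) a4 + a1 = 2 + 15 = 17; 17 > 16  true
(8) 4 / 4 = 1, so 4 divides 4  true
(9) a1 = 15 lies in [12, 19]  true
(10) |10 − 4| = 6  true

The assignment satisfies every constraint.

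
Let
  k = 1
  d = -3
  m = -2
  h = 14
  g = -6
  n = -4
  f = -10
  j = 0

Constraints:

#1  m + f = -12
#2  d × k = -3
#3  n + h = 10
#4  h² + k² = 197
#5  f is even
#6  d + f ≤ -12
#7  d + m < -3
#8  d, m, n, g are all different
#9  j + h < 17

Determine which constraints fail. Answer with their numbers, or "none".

No violations.

#1 m + f = -2 + (-10) = -12 — satisfied.
#2 d × k = -3 × 1 = -3 — satisfied.
#3 n + h = -4 + 14 = 10 — satisfied.
#4 h² + k² = 14² + 1² = 196 + 1 = 197 — satisfied.
#5 f = -10 is even — satisfied.
#6 d + f = -3 + (-10) = -13; -13 ≤ -12 — satisfied.
#7 d + m = -3 + (-2) = -5; -5 < -3 — satisfied.
#8 values -3, -2, -4, -6 are pairwise distinct — satisfied.
#9 j + h = 0 + 14 = 14; 14 < 17 — satisfied.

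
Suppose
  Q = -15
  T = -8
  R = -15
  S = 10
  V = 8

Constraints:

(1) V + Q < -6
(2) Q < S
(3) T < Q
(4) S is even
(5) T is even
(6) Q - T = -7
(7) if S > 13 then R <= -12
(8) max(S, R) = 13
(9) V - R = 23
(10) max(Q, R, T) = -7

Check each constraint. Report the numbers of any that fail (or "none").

(1) V + Q = 8 + (-15) = -7; -7 < -6 — holds.
(2) Q = -15, S = 10; -15 < 10 — holds.
(3) T = -8, Q = -15; -8 ≥ -15 (want <) — does not hold.
(4) S = 10 is even — holds.
(5) T = -8 is even — holds.
(6) Q - T = -15 - (-8) = -7 — holds.
(7) S = 10, not > 13; antecedent false, conditional vacuously true — holds.
(8) max(10, -15) = 10, not 13 — does not hold.
(9) V - R = 8 - (-15) = 23 — holds.
(10) max(-15, -15, -8) = -8, not -7 — does not hold.

No — constraints 3, 8, and 10 are not satisfied.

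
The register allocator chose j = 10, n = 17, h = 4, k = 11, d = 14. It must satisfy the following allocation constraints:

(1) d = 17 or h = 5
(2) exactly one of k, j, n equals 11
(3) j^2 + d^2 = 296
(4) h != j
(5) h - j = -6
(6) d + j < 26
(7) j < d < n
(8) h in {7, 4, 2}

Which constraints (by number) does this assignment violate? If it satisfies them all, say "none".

No — constraint 1 is not satisfied.

(1) d = 14 ≠ 17 and h = 4 ≠ 5; both disjuncts false — does not hold.
(2) k=11, j=10, n=17; 1 of them equals 11 — holds.
(3) j^2 + d^2 = 10^2 + 14^2 = 100 + 196 = 296 — holds.
(4) h = 4, j = 10; distinct — holds.
(5) h - j = 4 - 10 = -6 — holds.
(6) d + j = 14 + 10 = 24; 24 < 26 — holds.
(7) values 10 < 14 < 17 — holds.
(8) h = 4 is in {7, 4, 2} — holds.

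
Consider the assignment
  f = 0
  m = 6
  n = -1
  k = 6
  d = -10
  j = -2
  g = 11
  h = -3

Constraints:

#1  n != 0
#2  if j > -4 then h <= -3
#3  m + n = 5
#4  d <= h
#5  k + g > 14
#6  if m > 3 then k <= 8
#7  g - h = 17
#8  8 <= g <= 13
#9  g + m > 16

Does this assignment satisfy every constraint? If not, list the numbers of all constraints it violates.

Constraint 7 does not hold.

#1 n = -1, and -1 ≠ 0 — holds.
#2 j = -2 > -4, so we need h ≤ -3; h = -3 ≤ -3 — holds.
#3 m + n = 6 + (-1) = 5 — holds.
#4 d = -10, h = -3; -10 ≤ -3 — holds.
#5 k + g = 6 + 11 = 17; 17 > 14 — holds.
#6 m = 6 > 3, so we need k ≤ 8; k = 6 ≤ 8 — holds.
#7 g - h = 11 - (-3) = 14, not 17 — does not hold.
#8 g = 11 lies in [8, 13] — holds.
#9 g + m = 11 + 6 = 17; 17 > 16 — holds.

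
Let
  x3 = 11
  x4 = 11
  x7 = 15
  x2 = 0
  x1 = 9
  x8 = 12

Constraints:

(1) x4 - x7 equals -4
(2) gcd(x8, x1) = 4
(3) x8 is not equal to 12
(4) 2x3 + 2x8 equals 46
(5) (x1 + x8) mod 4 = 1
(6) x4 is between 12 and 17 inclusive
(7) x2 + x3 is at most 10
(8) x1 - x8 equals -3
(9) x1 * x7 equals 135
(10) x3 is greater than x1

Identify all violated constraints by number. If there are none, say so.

(1) x4 - x7 = 11 - 15 = -4  holds
(2) gcd(12, 9) = 3, not 4  fails
(3) x8 = 12, but 12 is required to differ  fails
(4) 2x3 + 2x8 = 2(11) + 2(12) = 46  holds
(5) x1 + x8 = 21; 21 mod 4 = 1  holds
(6) x4 = 11 is outside [12, 17]  fails
(7) x2 + x3 = 0 + 11 = 11; 11 > 10, bound 10 not met  fails
(8) x1 - x8 = 9 - 12 = -3  holds
(9) x1 * x7 = 9 * 15 = 135  holds
(10) x3 = 11, x1 = 9; 11 > 9  holds

Violated: 2, 3, 6, 7.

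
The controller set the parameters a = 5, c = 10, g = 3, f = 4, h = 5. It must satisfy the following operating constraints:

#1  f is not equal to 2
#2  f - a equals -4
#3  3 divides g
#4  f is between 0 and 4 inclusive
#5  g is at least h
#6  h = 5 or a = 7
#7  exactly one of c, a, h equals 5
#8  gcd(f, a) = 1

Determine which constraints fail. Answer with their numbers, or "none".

Constraints 2, 5, and 7 do not hold.

#1 f = 4, and 4 ≠ 2 — satisfied.
#2 f - a = 4 - 5 = -1, not -4 — violated.
#3 3 / 3 = 1, so 3 divides 3 — satisfied.
#4 f = 4 lies in [0, 4] — satisfied.
#5 g = 3, h = 5; 3 < 5 (want ≥) — violated.
#6 h = 5 = 5 (first disjunct) — satisfied.
#7 c=10, a=5, h=5; 2 of them equal 5, not exactly one — violated.
#8 gcd(4, 5) = 1 — satisfied.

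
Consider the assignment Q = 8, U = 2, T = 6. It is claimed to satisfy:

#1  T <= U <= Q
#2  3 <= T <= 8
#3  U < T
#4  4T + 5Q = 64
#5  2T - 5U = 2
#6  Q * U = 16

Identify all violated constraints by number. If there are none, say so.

Constraint 1 is violated.

#1 values 6, 2, 8; T = 6 is not <= U = 2  false
#2 T = 6 lies in [3, 8]  true
#3 U = 2, T = 6; 2 < 6  true
#4 4T + 5Q = 4(6) + 5(8) = 64  true
#5 2T - 5U = 2(6) - 5(2) = 2  true
#6 Q * U = 8 * 2 = 16  true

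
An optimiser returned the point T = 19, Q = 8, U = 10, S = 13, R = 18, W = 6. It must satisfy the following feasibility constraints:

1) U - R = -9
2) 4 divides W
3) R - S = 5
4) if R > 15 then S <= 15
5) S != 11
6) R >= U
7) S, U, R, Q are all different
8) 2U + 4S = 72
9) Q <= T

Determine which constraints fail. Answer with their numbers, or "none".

1) U - R = 10 - 18 = -8, not -9  FAIL
2) 6 = 4*1 + 2, so 4 does not divide 6  FAIL
3) R - S = 18 - 13 = 5  OK
4) R = 18 > 15, so we need S ≤ 15; S = 13 ≤ 15  OK
5) S = 13, and 13 ≠ 11  OK
6) R = 18, U = 10; 18 ≥ 10  OK
7) values 13, 10, 18, 8 are pairwise distinct  OK
8) 2U + 4S = 2(10) + 4(13) = 72  OK
9) Q = 8, T = 19; 8 ≤ 19  OK

Constraints 1, 2 are violated.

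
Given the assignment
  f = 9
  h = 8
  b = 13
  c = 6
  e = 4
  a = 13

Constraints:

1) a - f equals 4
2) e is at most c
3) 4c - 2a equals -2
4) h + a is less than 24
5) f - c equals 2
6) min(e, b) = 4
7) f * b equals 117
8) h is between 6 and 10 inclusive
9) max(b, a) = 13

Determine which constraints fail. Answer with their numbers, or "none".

1) a - f = 13 - 9 = 4 — satisfied.
2) e = 4, c = 6; 4 ≤ 6 — satisfied.
3) 4c - 2a = 4(6) - 2(13) = -2 — satisfied.
4) h + a = 8 + 13 = 21; 21 < 24 — satisfied.
5) f - c = 9 - 6 = 3, not 2 — violated.
6) min(4, 13) = 4 — satisfied.
7) f * b = 9 * 13 = 117 — satisfied.
8) h = 8 lies in [6, 10] — satisfied.
9) max(13, 13) = 13 — satisfied.

Constraint 5 is violated.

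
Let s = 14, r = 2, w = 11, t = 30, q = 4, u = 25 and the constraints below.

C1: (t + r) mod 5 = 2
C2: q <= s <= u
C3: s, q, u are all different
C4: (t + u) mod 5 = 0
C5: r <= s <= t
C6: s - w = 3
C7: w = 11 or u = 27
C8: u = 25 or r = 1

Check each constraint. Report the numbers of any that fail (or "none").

No violations.

C1: t + r = 32; 32 mod 5 = 2 — holds.
C2: values 4 <= 14 <= 25 — holds.
C3: values 14, 4, 25 are pairwise distinct — holds.
C4: t + u = 55; 55 mod 5 = 0 — holds.
C5: values 2 <= 14 <= 30 — holds.
C6: s - w = 14 - 11 = 3 — holds.
C7: w = 11 = 11 (first disjunct) — holds.
C8: u = 25 = 25 (first disjunct) — holds.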